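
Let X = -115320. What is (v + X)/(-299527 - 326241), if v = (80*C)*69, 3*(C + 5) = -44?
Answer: 27985/78221 ≈ 0.35777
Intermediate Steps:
C = -59/3 (C = -5 + (⅓)*(-44) = -5 - 44/3 = -59/3 ≈ -19.667)
v = -108560 (v = (80*(-59/3))*69 = -4720/3*69 = -108560)
(v + X)/(-299527 - 326241) = (-108560 - 115320)/(-299527 - 326241) = -223880/(-625768) = -223880*(-1/625768) = 27985/78221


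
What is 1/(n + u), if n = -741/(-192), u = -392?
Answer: -64/24841 ≈ -0.0025764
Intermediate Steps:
n = 247/64 (n = -741*(-1/192) = 247/64 ≈ 3.8594)
1/(n + u) = 1/(247/64 - 392) = 1/(-24841/64) = -64/24841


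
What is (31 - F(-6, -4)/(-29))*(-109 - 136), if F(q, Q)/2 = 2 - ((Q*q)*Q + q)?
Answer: -271215/29 ≈ -9352.2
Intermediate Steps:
F(q, Q) = 4 - 2*q - 2*q*Q² (F(q, Q) = 2*(2 - ((Q*q)*Q + q)) = 2*(2 - (q*Q² + q)) = 2*(2 - (q + q*Q²)) = 2*(2 + (-q - q*Q²)) = 2*(2 - q - q*Q²) = 4 - 2*q - 2*q*Q²)
(31 - F(-6, -4)/(-29))*(-109 - 136) = (31 - (4 - 2*(-6) - 2*(-6)*(-4)²)/(-29))*(-109 - 136) = (31 - (4 + 12 - 2*(-6)*16)*(-1)/29)*(-245) = (31 - (4 + 12 + 192)*(-1)/29)*(-245) = (31 - 208*(-1)/29)*(-245) = (31 - 1*(-208/29))*(-245) = (31 + 208/29)*(-245) = (1107/29)*(-245) = -271215/29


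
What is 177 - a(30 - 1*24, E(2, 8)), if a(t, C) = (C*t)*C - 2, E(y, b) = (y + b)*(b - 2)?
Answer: -21421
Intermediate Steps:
E(y, b) = (-2 + b)*(b + y) (E(y, b) = (b + y)*(-2 + b) = (-2 + b)*(b + y))
a(t, C) = -2 + t*C**2 (a(t, C) = t*C**2 - 2 = -2 + t*C**2)
177 - a(30 - 1*24, E(2, 8)) = 177 - (-2 + (30 - 1*24)*(8**2 - 2*8 - 2*2 + 8*2)**2) = 177 - (-2 + (30 - 24)*(64 - 16 - 4 + 16)**2) = 177 - (-2 + 6*60**2) = 177 - (-2 + 6*3600) = 177 - (-2 + 21600) = 177 - 1*21598 = 177 - 21598 = -21421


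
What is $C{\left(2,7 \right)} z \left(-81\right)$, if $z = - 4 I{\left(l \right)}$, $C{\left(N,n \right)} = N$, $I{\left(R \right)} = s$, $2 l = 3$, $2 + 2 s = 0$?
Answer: $-648$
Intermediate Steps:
$s = -1$ ($s = -1 + \frac{1}{2} \cdot 0 = -1 + 0 = -1$)
$l = \frac{3}{2}$ ($l = \frac{1}{2} \cdot 3 = \frac{3}{2} \approx 1.5$)
$I{\left(R \right)} = -1$
$z = 4$ ($z = \left(-4\right) \left(-1\right) = 4$)
$C{\left(2,7 \right)} z \left(-81\right) = 2 \cdot 4 \left(-81\right) = 8 \left(-81\right) = -648$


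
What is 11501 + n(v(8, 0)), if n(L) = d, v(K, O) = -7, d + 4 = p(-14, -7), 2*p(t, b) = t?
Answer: 11490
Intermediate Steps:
p(t, b) = t/2
d = -11 (d = -4 + (½)*(-14) = -4 - 7 = -11)
n(L) = -11
11501 + n(v(8, 0)) = 11501 - 11 = 11490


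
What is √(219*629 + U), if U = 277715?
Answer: √415466 ≈ 644.57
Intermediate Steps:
√(219*629 + U) = √(219*629 + 277715) = √(137751 + 277715) = √415466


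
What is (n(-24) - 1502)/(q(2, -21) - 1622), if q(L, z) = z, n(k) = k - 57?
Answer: 1583/1643 ≈ 0.96348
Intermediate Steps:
n(k) = -57 + k
(n(-24) - 1502)/(q(2, -21) - 1622) = ((-57 - 24) - 1502)/(-21 - 1622) = (-81 - 1502)/(-1643) = -1583*(-1/1643) = 1583/1643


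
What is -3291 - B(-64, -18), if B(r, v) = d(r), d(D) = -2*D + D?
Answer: -3355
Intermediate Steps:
d(D) = -D
B(r, v) = -r
-3291 - B(-64, -18) = -3291 - (-1)*(-64) = -3291 - 1*64 = -3291 - 64 = -3355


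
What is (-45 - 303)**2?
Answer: 121104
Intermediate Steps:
(-45 - 303)**2 = (-348)**2 = 121104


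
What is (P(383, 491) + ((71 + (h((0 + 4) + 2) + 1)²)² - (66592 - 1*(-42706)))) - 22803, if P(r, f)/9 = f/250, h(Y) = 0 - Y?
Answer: -30716831/250 ≈ -1.2287e+5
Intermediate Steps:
h(Y) = -Y
P(r, f) = 9*f/250 (P(r, f) = 9*(f/250) = 9*f/250)
(P(383, 491) + ((71 + (h((0 + 4) + 2) + 1)²)² - (66592 - 1*(-42706)))) - 22803 = ((9/250)*491 + ((71 + (-((0 + 4) + 2) + 1)²)² - (66592 - 1*(-42706)))) - 22803 = (4419/250 + ((71 + (-(4 + 2) + 1)²)² - (66592 + 42706))) - 22803 = (4419/250 + ((71 + (-1*6 + 1)²)² - 1*109298)) - 22803 = (4419/250 + ((71 + (-6 + 1)²)² - 109298)) - 22803 = (4419/250 + ((71 + (-5)²)² - 109298)) - 22803 = (4419/250 + ((71 + 25)² - 109298)) - 22803 = (4419/250 + (96² - 109298)) - 22803 = (4419/250 + (9216 - 109298)) - 22803 = (4419/250 - 100082) - 22803 = -25016081/250 - 22803 = -30716831/250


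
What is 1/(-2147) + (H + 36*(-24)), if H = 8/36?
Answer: -16690787/19323 ≈ -863.78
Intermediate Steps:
H = 2/9 (H = 8*(1/36) = 2/9 ≈ 0.22222)
1/(-2147) + (H + 36*(-24)) = 1/(-2147) + (2/9 + 36*(-24)) = -1/2147 + (2/9 - 864) = -1/2147 - 7774/9 = -16690787/19323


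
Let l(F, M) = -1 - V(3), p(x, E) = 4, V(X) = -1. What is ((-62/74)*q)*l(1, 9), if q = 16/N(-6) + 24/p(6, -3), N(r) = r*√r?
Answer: 0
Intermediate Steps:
N(r) = r^(3/2)
l(F, M) = 0 (l(F, M) = -1 - 1*(-1) = -1 + 1 = 0)
q = 6 + 4*I*√6/9 (q = 16/((-6)^(3/2)) + 24/4 = 16/((-6*I*√6)) + 24*(¼) = 16*(I*√6/36) + 6 = 4*I*√6/9 + 6 = 6 + 4*I*√6/9 ≈ 6.0 + 1.0887*I)
((-62/74)*q)*l(1, 9) = ((-62/74)*(6 + 4*I*√6/9))*0 = ((-62*1/74)*(6 + 4*I*√6/9))*0 = -31*(6 + 4*I*√6/9)/37*0 = (-186/37 - 124*I*√6/333)*0 = 0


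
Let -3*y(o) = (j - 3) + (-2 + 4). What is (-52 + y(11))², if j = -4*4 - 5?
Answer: 17956/9 ≈ 1995.1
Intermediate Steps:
j = -21 (j = -16 - 5 = -21)
y(o) = 22/3 (y(o) = -((-21 - 3) + (-2 + 4))/3 = -(-24 + 2)/3 = -⅓*(-22) = 22/3)
(-52 + y(11))² = (-52 + 22/3)² = (-134/3)² = 17956/9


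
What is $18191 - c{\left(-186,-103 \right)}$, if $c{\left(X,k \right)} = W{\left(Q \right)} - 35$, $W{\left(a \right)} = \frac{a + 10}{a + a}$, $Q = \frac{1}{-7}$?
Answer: $\frac{36521}{2} \approx 18261.0$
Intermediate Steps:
$Q = - \frac{1}{7} \approx -0.14286$
$W{\left(a \right)} = \frac{10 + a}{2 a}$
$c{\left(X,k \right)} = - \frac{139}{2}$ ($c{\left(X,k \right)} = \frac{10 - \frac{1}{7}}{2 \left(- \frac{1}{7}\right)} - 35 = \frac{1}{2} \left(-7\right) \frac{69}{7} - 35 = - \frac{69}{2} - 35 = - \frac{139}{2}$)
$18191 - c{\left(-186,-103 \right)} = 18191 - - \frac{139}{2} = 18191 + \frac{139}{2} = \frac{36521}{2}$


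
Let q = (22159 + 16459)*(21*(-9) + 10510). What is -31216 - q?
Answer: -398607594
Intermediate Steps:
q = 398576378 (q = 38618*(-189 + 10510) = 38618*10321 = 398576378)
-31216 - q = -31216 - 1*398576378 = -31216 - 398576378 = -398607594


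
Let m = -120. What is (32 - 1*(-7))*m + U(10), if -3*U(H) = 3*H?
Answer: -4690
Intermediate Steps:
U(H) = -H
(32 - 1*(-7))*m + U(10) = (32 - 1*(-7))*(-120) - 1*10 = (32 + 7)*(-120) - 10 = 39*(-120) - 10 = -4680 - 10 = -4690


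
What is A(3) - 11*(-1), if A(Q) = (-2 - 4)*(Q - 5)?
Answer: 23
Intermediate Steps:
A(Q) = 30 - 6*Q (A(Q) = -6*(-5 + Q) = 30 - 6*Q)
A(3) - 11*(-1) = (30 - 6*3) - 11*(-1) = (30 - 18) + 11 = 12 + 11 = 23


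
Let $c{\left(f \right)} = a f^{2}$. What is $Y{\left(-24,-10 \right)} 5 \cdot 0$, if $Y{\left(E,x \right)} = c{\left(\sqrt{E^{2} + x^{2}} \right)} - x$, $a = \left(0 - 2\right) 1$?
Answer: $0$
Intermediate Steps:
$a = -2$ ($a = \left(-2\right) 1 = -2$)
$c{\left(f \right)} = - 2 f^{2}$
$Y{\left(E,x \right)} = - x - 2 E^{2} - 2 x^{2}$ ($Y{\left(E,x \right)} = - 2 \left(\sqrt{E^{2} + x^{2}}\right)^{2} - x = - 2 \left(E^{2} + x^{2}\right) - x = \left(- 2 E^{2} - 2 x^{2}\right) - x = - x - 2 E^{2} - 2 x^{2}$)
$Y{\left(-24,-10 \right)} 5 \cdot 0 = \left(\left(-1\right) \left(-10\right) - 2 \left(-24\right)^{2} - 2 \left(-10\right)^{2}\right) 5 \cdot 0 = \left(10 - 1152 - 200\right) 0 = \left(-1342\right) 0 = 0$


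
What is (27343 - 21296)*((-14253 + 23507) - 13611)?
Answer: -26346779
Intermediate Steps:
(27343 - 21296)*((-14253 + 23507) - 13611) = 6047*(9254 - 13611) = 6047*(-4357) = -26346779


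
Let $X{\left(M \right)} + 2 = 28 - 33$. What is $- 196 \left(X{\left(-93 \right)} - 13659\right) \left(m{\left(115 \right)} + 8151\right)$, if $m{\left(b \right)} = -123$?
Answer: $21503287008$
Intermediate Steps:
$X{\left(M \right)} = -7$ ($X{\left(M \right)} = -2 + \left(28 - 33\right) = -2 - 5 = -7$)
$- 196 \left(X{\left(-93 \right)} - 13659\right) \left(m{\left(115 \right)} + 8151\right) = - 196 \left(-7 - 13659\right) \left(-123 + 8151\right) = - 196 \left(\left(-13666\right) 8028\right) = \left(-196\right) \left(-109710648\right) = 21503287008$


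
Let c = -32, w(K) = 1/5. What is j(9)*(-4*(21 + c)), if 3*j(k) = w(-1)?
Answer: 44/15 ≈ 2.9333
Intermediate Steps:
w(K) = ⅕
j(k) = 1/15 (j(k) = (⅓)*(⅕) = 1/15)
j(9)*(-4*(21 + c)) = (-4*(21 - 32))/15 = (-4*(-11))/15 = (1/15)*44 = 44/15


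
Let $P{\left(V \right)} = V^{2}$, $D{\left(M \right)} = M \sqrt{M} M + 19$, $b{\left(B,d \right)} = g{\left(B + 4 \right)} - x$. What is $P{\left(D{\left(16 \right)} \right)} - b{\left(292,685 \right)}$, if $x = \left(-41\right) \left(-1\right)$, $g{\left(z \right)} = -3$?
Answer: $1087893$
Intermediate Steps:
$x = 41$
$b{\left(B,d \right)} = -44$ ($b{\left(B,d \right)} = -3 - 41 = -44$)
$D{\left(M \right)} = 19 + M^{\frac{5}{2}}$ ($D{\left(M \right)} = M^{\frac{3}{2}} M + 19 = M^{\frac{5}{2}} + 19 = 19 + M^{\frac{5}{2}}$)
$P{\left(D{\left(16 \right)} \right)} - b{\left(292,685 \right)} = \left(19 + 16^{\frac{5}{2}}\right)^{2} - -44 = \left(19 + 1024\right)^{2} + 44 = 1043^{2} + 44 = 1087849 + 44 = 1087893$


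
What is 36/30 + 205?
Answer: 1031/5 ≈ 206.20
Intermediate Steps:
36/30 + 205 = 36*(1/30) + 205 = 6/5 + 205 = 1031/5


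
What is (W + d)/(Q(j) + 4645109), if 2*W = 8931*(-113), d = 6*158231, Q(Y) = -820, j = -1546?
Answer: 889569/9288578 ≈ 0.095770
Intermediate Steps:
d = 949386
W = -1009203/2 (W = (8931*(-113))/2 = (½)*(-1009203) = -1009203/2 ≈ -5.0460e+5)
(W + d)/(Q(j) + 4645109) = (-1009203/2 + 949386)/(-820 + 4645109) = (889569/2)/4644289 = (889569/2)*(1/4644289) = 889569/9288578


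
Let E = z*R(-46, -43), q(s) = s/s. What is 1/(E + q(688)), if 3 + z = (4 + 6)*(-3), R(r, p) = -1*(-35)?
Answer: -1/1154 ≈ -0.00086655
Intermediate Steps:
R(r, p) = 35
z = -33 (z = -3 + (4 + 6)*(-3) = -3 + 10*(-3) = -3 - 30 = -33)
q(s) = 1
E = -1155 (E = -33*35 = -1155)
1/(E + q(688)) = 1/(-1155 + 1) = 1/(-1154) = -1/1154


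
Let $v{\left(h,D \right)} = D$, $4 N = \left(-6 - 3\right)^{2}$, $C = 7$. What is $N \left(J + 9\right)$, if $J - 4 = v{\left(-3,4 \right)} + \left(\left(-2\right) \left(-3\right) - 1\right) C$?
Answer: $1053$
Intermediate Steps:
$N = \frac{81}{4}$ ($N = \frac{\left(-6 - 3\right)^{2}}{4} = \frac{\left(-9\right)^{2}}{4} = \frac{1}{4} \cdot 81 = \frac{81}{4} \approx 20.25$)
$J = 43$ ($J = 4 + \left(4 + \left(\left(-2\right) \left(-3\right) - 1\right) 7\right) = 4 + \left(4 + \left(6 - 1\right) 7\right) = 4 + \left(4 + 5 \cdot 7\right) = 4 + \left(4 + 35\right) = 4 + 39 = 43$)
$N \left(J + 9\right) = \frac{81 \left(43 + 9\right)}{4} = \frac{81}{4} \cdot 52 = 1053$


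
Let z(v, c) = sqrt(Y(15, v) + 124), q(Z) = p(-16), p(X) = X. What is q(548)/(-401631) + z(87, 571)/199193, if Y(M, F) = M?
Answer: 16/401631 + sqrt(139)/199193 ≈ 9.9026e-5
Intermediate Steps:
q(Z) = -16
z(v, c) = sqrt(139) (z(v, c) = sqrt(15 + 124) = sqrt(139))
q(548)/(-401631) + z(87, 571)/199193 = -16/(-401631) + sqrt(139)/199193 = -16*(-1/401631) + sqrt(139)*(1/199193) = 16/401631 + sqrt(139)/199193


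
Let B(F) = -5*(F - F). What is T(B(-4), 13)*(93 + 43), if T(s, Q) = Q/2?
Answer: 884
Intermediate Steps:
B(F) = 0 (B(F) = -5*0 = 0)
T(s, Q) = Q/2 (T(s, Q) = Q*(½) = Q/2)
T(B(-4), 13)*(93 + 43) = ((½)*13)*(93 + 43) = (13/2)*136 = 884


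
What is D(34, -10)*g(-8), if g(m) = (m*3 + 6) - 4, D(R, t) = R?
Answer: -748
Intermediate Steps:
g(m) = 2 + 3*m (g(m) = (3*m + 6) - 4 = (6 + 3*m) - 4 = 2 + 3*m)
D(34, -10)*g(-8) = 34*(2 + 3*(-8)) = 34*(2 - 24) = 34*(-22) = -748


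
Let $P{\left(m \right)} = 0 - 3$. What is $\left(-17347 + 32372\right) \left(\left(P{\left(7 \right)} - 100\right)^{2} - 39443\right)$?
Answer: $-433230850$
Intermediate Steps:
$P{\left(m \right)} = -3$ ($P{\left(m \right)} = 0 - 3 = -3$)
$\left(-17347 + 32372\right) \left(\left(P{\left(7 \right)} - 100\right)^{2} - 39443\right) = \left(-17347 + 32372\right) \left(\left(-3 - 100\right)^{2} - 39443\right) = 15025 \left(\left(-103\right)^{2} - 39443\right) = 15025 \left(10609 - 39443\right) = 15025 \left(-28834\right) = -433230850$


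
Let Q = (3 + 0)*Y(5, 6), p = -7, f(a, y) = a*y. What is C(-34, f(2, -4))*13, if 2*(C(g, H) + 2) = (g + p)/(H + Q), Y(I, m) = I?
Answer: -897/14 ≈ -64.071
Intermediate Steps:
Q = 15 (Q = (3 + 0)*5 = 3*5 = 15)
C(g, H) = -2 + (-7 + g)/(2*(15 + H)) (C(g, H) = -2 + ((g - 7)/(H + 15))/2 = -2 + ((-7 + g)/(15 + H))/2 = -2 + (-7 + g)/(2*(15 + H)))
C(-34, f(2, -4))*13 = ((-67 - 34 - 8*(-4))/(2*(15 + 2*(-4))))*13 = ((-67 - 34 - 4*(-8))/(2*(15 - 8)))*13 = ((½)*(-67 - 34 + 32)/7)*13 = ((½)*(⅐)*(-69))*13 = -69/14*13 = -897/14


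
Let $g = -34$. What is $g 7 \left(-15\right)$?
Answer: $3570$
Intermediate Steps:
$g 7 \left(-15\right) = \left(-34\right) 7 \left(-15\right) = \left(-238\right) \left(-15\right) = 3570$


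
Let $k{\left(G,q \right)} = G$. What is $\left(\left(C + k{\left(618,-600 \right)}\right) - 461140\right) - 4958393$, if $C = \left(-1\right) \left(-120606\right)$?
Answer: $-5298309$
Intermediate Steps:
$C = 120606$
$\left(\left(C + k{\left(618,-600 \right)}\right) - 461140\right) - 4958393 = \left(\left(120606 + 618\right) - 461140\right) - 4958393 = \left(121224 - 461140\right) - 4958393 = -339916 - 4958393 = -5298309$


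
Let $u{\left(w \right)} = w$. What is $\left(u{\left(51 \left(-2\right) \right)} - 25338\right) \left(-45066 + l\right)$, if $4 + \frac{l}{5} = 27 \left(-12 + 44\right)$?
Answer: $1037087040$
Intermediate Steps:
$l = 4300$ ($l = -20 + 5 \cdot 27 \left(-12 + 44\right) = -20 + 5 \cdot 27 \cdot 32 = -20 + 5 \cdot 864 = -20 + 4320 = 4300$)
$\left(u{\left(51 \left(-2\right) \right)} - 25338\right) \left(-45066 + l\right) = \left(51 \left(-2\right) - 25338\right) \left(-45066 + 4300\right) = \left(-102 - 25338\right) \left(-40766\right) = \left(-25440\right) \left(-40766\right) = 1037087040$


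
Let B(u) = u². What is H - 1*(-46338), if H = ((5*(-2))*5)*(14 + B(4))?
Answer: 44838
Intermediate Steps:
H = -1500 (H = ((5*(-2))*5)*(14 + 4²) = (-10*5)*(14 + 16) = -50*30 = -1500)
H - 1*(-46338) = -1500 - 1*(-46338) = -1500 + 46338 = 44838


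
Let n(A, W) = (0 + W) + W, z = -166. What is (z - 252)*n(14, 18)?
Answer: -15048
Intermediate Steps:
n(A, W) = 2*W (n(A, W) = W + W = 2*W)
(z - 252)*n(14, 18) = (-166 - 252)*(2*18) = -418*36 = -15048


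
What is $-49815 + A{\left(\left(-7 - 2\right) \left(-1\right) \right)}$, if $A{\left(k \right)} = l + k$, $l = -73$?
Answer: $-49879$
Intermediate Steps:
$A{\left(k \right)} = -73 + k$
$-49815 + A{\left(\left(-7 - 2\right) \left(-1\right) \right)} = -49815 - \left(73 - \left(-7 - 2\right) \left(-1\right)\right) = -49815 - 64 = -49879$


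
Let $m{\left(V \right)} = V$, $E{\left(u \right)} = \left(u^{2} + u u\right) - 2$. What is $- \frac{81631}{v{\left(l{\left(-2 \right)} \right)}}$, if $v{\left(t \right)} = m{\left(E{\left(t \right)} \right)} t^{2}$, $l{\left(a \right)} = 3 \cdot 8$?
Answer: $- \frac{81631}{662400} \approx -0.12324$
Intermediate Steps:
$E{\left(u \right)} = -2 + 2 u^{2}$ ($E{\left(u \right)} = \left(u^{2} + u^{2}\right) - 2 = 2 u^{2} - 2 = -2 + 2 u^{2}$)
$l{\left(a \right)} = 24$
$v{\left(t \right)} = t^{2} \left(-2 + 2 t^{2}\right)$ ($v{\left(t \right)} = \left(-2 + 2 t^{2}\right) t^{2} = t^{2} \left(-2 + 2 t^{2}\right)$)
$- \frac{81631}{v{\left(l{\left(-2 \right)} \right)}} = - \frac{81631}{2 \cdot 24^{2} \left(-1 + 24^{2}\right)} = - \frac{81631}{2 \cdot 576 \left(-1 + 576\right)} = - \frac{81631}{2 \cdot 576 \cdot 575} = - \frac{81631}{662400}$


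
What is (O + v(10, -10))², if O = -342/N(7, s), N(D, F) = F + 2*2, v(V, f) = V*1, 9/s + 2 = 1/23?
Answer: 336400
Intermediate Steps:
s = -23/5 (s = 9/(-2 + 1/23) = 9/(-45/23) = 9*(-23/45) = -23/5 ≈ -4.6000)
v(V, f) = V
N(D, F) = 4 + F (N(D, F) = F + 4 = 4 + F)
O = 570 (O = -342/(4 - 23/5) = -342/(-⅗) = -342*(-5/3) = 570)
(O + v(10, -10))² = (570 + 10)² = 580² = 336400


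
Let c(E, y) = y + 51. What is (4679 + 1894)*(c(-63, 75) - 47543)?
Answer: -311671941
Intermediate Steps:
c(E, y) = 51 + y
(4679 + 1894)*(c(-63, 75) - 47543) = (4679 + 1894)*((51 + 75) - 47543) = 6573*(126 - 47543) = 6573*(-47417) = -311671941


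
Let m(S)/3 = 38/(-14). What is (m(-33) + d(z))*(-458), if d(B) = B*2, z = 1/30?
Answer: 388384/105 ≈ 3698.9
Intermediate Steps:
m(S) = -57/7 (m(S) = 3*(38/(-14)) = 3*(38*(-1/14)) = 3*(-19/7) = -57/7)
z = 1/30 ≈ 0.033333
d(B) = 2*B
(m(-33) + d(z))*(-458) = (-57/7 + 2*(1/30))*(-458) = (-57/7 + 1/15)*(-458) = -848/105*(-458) = 388384/105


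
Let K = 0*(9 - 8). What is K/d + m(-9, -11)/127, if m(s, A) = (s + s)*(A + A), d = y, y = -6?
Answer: 396/127 ≈ 3.1181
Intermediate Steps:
d = -6
m(s, A) = 4*A*s (m(s, A) = (2*s)*(2*A) = 4*A*s)
K = 0 (K = 0*1 = 0)
K/d + m(-9, -11)/127 = 0/(-6) + (4*(-11)*(-9))/127 = 0*(-1/6) + 396*(1/127) = 0 + 396/127 = 396/127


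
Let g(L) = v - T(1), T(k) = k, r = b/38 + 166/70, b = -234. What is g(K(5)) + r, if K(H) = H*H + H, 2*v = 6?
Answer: -1188/665 ≈ -1.7865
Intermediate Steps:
v = 3 (v = (1/2)*6 = 3)
K(H) = H + H**2 (K(H) = H**2 + H = H + H**2)
r = -2518/665 (r = -234/38 + 166/70 = -234*1/38 + 166*(1/70) = -117/19 + 83/35 = -2518/665 ≈ -3.7865)
g(L) = 2 (g(L) = 3 - 1*1 = 3 - 1 = 2)
g(K(5)) + r = 2 - 2518/665 = -1188/665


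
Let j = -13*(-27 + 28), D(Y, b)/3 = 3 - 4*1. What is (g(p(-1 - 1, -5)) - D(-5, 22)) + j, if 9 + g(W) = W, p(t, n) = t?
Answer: -21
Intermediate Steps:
D(Y, b) = -3 (D(Y, b) = 3*(3 - 4*1) = 3*(3 - 4) = 3*(-1) = -3)
g(W) = -9 + W
j = -13 (j = -13*1 = -13)
(g(p(-1 - 1, -5)) - D(-5, 22)) + j = ((-9 + (-1 - 1)) - 1*(-3)) - 13 = ((-9 - 2) + 3) - 13 = (-11 + 3) - 13 = -8 - 13 = -21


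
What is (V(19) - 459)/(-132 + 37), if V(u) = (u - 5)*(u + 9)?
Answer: 67/95 ≈ 0.70526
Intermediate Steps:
V(u) = (-5 + u)*(9 + u)
(V(19) - 459)/(-132 + 37) = ((-45 + 19² + 4*19) - 459)/(-132 + 37) = ((-45 + 361 + 76) - 459)/(-95) = (392 - 459)*(-1/95) = -67*(-1/95) = 67/95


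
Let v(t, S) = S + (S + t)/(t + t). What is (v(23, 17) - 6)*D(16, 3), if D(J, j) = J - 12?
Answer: 1092/23 ≈ 47.478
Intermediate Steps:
v(t, S) = S + (S + t)/(2*t) (v(t, S) = S + (S + t)/((2*t)) = S + (S + t)*(1/(2*t)) = S + (S + t)/(2*t))
D(J, j) = -12 + J
(v(23, 17) - 6)*D(16, 3) = ((½ + 17 + (½)*17/23) - 6)*(-12 + 16) = ((½ + 17 + (½)*17*(1/23)) - 6)*4 = ((½ + 17 + 17/46) - 6)*4 = (411/23 - 6)*4 = (273/23)*4 = 1092/23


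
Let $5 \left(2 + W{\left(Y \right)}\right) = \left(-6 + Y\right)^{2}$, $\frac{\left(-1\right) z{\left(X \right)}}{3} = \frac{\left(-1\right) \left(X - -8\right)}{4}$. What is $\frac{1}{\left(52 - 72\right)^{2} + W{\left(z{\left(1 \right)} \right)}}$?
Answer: $\frac{80}{31849} \approx 0.0025119$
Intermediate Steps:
$z{\left(X \right)} = 6 + \frac{3 X}{4}$ ($z{\left(X \right)} = - 3 \frac{\left(-1\right) \left(X - -8\right)}{4} = - 3 - (X + 8) \frac{1}{4} = - 3 - (8 + X) \frac{1}{4} = - 3 \left(-8 - X\right) \frac{1}{4} = - 3 \left(-2 - \frac{X}{4}\right) = 6 + \frac{3 X}{4}$)
$W{\left(Y \right)} = -2 + \frac{\left(-6 + Y\right)^{2}}{5}$
$\frac{1}{\left(52 - 72\right)^{2} + W{\left(z{\left(1 \right)} \right)}} = \frac{1}{\left(52 - 72\right)^{2} - \left(2 - \frac{\left(-6 + \left(6 + \frac{3}{4} \cdot 1\right)\right)^{2}}{5}\right)} = \frac{1}{\left(-20\right)^{2} - \left(2 - \frac{\left(-6 + \left(6 + \frac{3}{4}\right)\right)^{2}}{5}\right)} = \frac{1}{400 - \left(2 - \frac{\left(-6 + \frac{27}{4}\right)^{2}}{5}\right)} = \frac{1}{400 - \left(2 - \frac{\left(\frac{3}{4}\right)^{2}}{5}\right)} = \frac{1}{400 + \left(-2 + \frac{1}{5} \cdot \frac{9}{16}\right)} = \frac{1}{400 + \left(-2 + \frac{9}{80}\right)} = \frac{1}{400 - \frac{151}{80}} = \frac{1}{\frac{31849}{80}} = \frac{80}{31849}$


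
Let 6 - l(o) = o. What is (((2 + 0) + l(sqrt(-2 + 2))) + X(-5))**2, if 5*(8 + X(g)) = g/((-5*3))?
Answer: 1/225 ≈ 0.0044444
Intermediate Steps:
l(o) = 6 - o
X(g) = -8 - g/75 (X(g) = -8 + (g/((-5*3)))/5 = -8 + (g/(-15))/5 = -8 + (g*(-1/15))/5 = -8 + (-g/15)/5 = -8 - g/75)
(((2 + 0) + l(sqrt(-2 + 2))) + X(-5))**2 = (((2 + 0) + (6 - sqrt(-2 + 2))) + (-8 - 1/75*(-5)))**2 = ((2 + (6 - sqrt(0))) + (-8 + 1/15))**2 = ((2 + (6 - 1*0)) - 119/15)**2 = ((2 + (6 + 0)) - 119/15)**2 = ((2 + 6) - 119/15)**2 = (8 - 119/15)**2 = (1/15)**2 = 1/225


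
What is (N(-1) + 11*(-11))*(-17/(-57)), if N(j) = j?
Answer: -2074/57 ≈ -36.386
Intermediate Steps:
(N(-1) + 11*(-11))*(-17/(-57)) = (-1 + 11*(-11))*(-17/(-57)) = (-1 - 121)*(-17*(-1/57)) = -122*17/57 = -2074/57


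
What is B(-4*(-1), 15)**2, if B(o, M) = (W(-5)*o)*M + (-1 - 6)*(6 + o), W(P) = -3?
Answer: 62500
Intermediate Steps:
B(o, M) = -42 - 7*o - 3*M*o (B(o, M) = (-3*o)*M + (-1 - 6)*(6 + o) = -3*M*o - 7*(6 + o) = -3*M*o + (-42 - 7*o) = -42 - 7*o - 3*M*o)
B(-4*(-1), 15)**2 = (-42 - (-28)*(-1) - 3*15*(-4*(-1)))**2 = (-42 - 7*4 - 3*15*4)**2 = (-42 - 28 - 180)**2 = (-250)**2 = 62500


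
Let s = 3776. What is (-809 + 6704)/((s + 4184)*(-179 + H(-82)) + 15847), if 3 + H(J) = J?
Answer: -5895/2085593 ≈ -0.0028265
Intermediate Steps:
H(J) = -3 + J
(-809 + 6704)/((s + 4184)*(-179 + H(-82)) + 15847) = (-809 + 6704)/((3776 + 4184)*(-179 + (-3 - 82)) + 15847) = 5895/(7960*(-179 - 85) + 15847) = 5895/(7960*(-264) + 15847) = 5895/(-2101440 + 15847) = 5895/(-2085593) = 5895*(-1/2085593) = -5895/2085593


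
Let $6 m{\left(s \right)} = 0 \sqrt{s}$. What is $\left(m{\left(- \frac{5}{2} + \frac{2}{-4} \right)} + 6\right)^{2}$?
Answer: $36$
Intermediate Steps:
$m{\left(s \right)} = 0$ ($m{\left(s \right)} = \frac{0 \sqrt{s}}{6} = \frac{1}{6} \cdot 0 = 0$)
$\left(m{\left(- \frac{5}{2} + \frac{2}{-4} \right)} + 6\right)^{2} = \left(0 + 6\right)^{2} = 6^{2} = 36$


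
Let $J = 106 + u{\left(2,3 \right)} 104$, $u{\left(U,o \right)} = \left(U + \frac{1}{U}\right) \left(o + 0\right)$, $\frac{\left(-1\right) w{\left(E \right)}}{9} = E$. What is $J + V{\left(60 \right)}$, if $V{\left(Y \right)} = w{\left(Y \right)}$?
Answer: $346$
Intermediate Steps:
$w{\left(E \right)} = - 9 E$
$V{\left(Y \right)} = - 9 Y$
$u{\left(U,o \right)} = o \left(U + \frac{1}{U}\right)$ ($u{\left(U,o \right)} = \left(U + \frac{1}{U}\right) o = o \left(U + \frac{1}{U}\right)$)
$J = 886$ ($J = 106 + \left(2 \cdot 3 + \frac{3}{2}\right) 104 = 106 + \left(6 + 3 \cdot \frac{1}{2}\right) 104 = 106 + \left(6 + \frac{3}{2}\right) 104 = 106 + \frac{15}{2} \cdot 104 = 106 + 780 = 886$)
$J + V{\left(60 \right)} = 886 - 540 = 346$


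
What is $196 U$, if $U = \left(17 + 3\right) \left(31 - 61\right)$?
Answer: $-117600$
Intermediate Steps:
$U = -600$ ($U = 20 \left(-30\right) = -600$)
$196 U = 196 \left(-600\right) = -117600$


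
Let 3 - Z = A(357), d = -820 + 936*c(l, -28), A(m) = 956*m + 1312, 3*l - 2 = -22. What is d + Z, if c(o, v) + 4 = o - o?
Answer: -347165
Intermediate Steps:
l = -20/3 (l = ⅔ + (⅓)*(-22) = ⅔ - 22/3 = -20/3 ≈ -6.6667)
c(o, v) = -4 (c(o, v) = -4 + (o - o) = -4 + 0 = -4)
A(m) = 1312 + 956*m
d = -4564 (d = -820 + 936*(-4) = -820 - 3744 = -4564)
Z = -342601 (Z = 3 - (1312 + 956*357) = 3 - (1312 + 341292) = 3 - 1*342604 = 3 - 342604 = -342601)
d + Z = -4564 - 342601 = -347165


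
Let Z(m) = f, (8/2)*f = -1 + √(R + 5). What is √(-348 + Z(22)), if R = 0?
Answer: √(-1393 + √5)/2 ≈ 18.646*I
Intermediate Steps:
f = -¼ + √5/4 (f = (-1 + √(0 + 5))/4 = (-1 + √5)/4 = -¼ + √5/4 ≈ 0.30902)
Z(m) = -¼ + √5/4
√(-348 + Z(22)) = √(-348 + (-¼ + √5/4)) = √(-1393/4 + √5/4)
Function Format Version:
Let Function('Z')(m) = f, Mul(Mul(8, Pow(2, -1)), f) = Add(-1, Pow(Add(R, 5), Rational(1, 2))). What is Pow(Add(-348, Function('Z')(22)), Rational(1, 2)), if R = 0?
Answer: Mul(Rational(1, 2), Pow(Add(-1393, Pow(5, Rational(1, 2))), Rational(1, 2))) ≈ Mul(18.646, I)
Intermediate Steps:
f = Add(Rational(-1, 4), Mul(Rational(1, 4), Pow(5, Rational(1, 2)))) (f = Mul(Rational(1, 4), Add(-1, Pow(Add(0, 5), Rational(1, 2)))) = Mul(Rational(1, 4), Add(-1, Pow(5, Rational(1, 2)))) = Add(Rational(-1, 4), Mul(Rational(1, 4), Pow(5, Rational(1, 2)))) ≈ 0.30902)
Function('Z')(m) = Add(Rational(-1, 4), Mul(Rational(1, 4), Pow(5, Rational(1, 2))))
Pow(Add(-348, Function('Z')(22)), Rational(1, 2)) = Pow(Add(-348, Add(Rational(-1, 4), Mul(Rational(1, 4), Pow(5, Rational(1, 2))))), Rational(1, 2)) = Pow(Add(Rational(-1393, 4), Mul(Rational(1, 4), Pow(5, Rational(1, 2)))), Rational(1, 2))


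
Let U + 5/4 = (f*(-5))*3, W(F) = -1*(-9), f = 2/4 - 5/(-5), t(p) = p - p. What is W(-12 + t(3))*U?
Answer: -855/4 ≈ -213.75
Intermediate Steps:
t(p) = 0
f = 3/2 (f = 2*(¼) - 5*(-⅕) = ½ + 1 = 3/2 ≈ 1.5000)
W(F) = 9
U = -95/4 (U = -5/4 + ((3/2)*(-5))*3 = -5/4 - 15/2*3 = -5/4 - 45/2 = -95/4 ≈ -23.750)
W(-12 + t(3))*U = 9*(-95/4) = -855/4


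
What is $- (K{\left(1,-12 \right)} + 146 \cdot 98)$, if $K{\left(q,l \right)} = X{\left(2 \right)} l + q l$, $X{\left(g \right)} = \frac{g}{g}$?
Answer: $-14284$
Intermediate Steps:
$X{\left(g \right)} = 1$
$K{\left(q,l \right)} = l + l q$ ($K{\left(q,l \right)} = 1 l + q l = l + l q$)
$- (K{\left(1,-12 \right)} + 146 \cdot 98) = - (- 12 \left(1 + 1\right) + 146 \cdot 98) = - (\left(-12\right) 2 + 14308) = - (-24 + 14308) = \left(-1\right) 14284 = -14284$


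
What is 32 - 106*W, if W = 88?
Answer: -9296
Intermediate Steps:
32 - 106*W = 32 - 106*88 = 32 - 9328 = -9296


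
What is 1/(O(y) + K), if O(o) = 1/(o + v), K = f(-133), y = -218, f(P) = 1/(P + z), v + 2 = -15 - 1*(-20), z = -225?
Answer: -76970/573 ≈ -134.33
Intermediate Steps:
v = 3 (v = -2 + (-15 - 1*(-20)) = -2 + (-15 + 20) = -2 + 5 = 3)
f(P) = 1/(-225 + P) (f(P) = 1/(P - 225) = 1/(-225 + P))
K = -1/358 (K = 1/(-225 - 133) = 1/(-358) = -1/358 ≈ -0.0027933)
O(o) = 1/(3 + o) (O(o) = 1/(o + 3) = 1/(3 + o))
1/(O(y) + K) = 1/(1/(3 - 218) - 1/358) = 1/(1/(-215) - 1/358) = 1/(-1/215 - 1/358) = 1/(-573/76970) = -76970/573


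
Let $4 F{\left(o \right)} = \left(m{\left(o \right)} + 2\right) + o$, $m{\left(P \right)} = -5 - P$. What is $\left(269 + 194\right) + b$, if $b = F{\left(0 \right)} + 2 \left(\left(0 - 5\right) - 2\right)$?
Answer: $\frac{1793}{4} \approx 448.25$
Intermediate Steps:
$F{\left(o \right)} = - \frac{3}{4}$ ($F{\left(o \right)} = \frac{\left(\left(-5 - o\right) + 2\right) + o}{4} = \frac{\left(-3 - o\right) + o}{4} = \frac{1}{4} \left(-3\right) = - \frac{3}{4}$)
$b = - \frac{59}{4}$ ($b = - \frac{3}{4} + 2 \left(\left(0 - 5\right) - 2\right) = - \frac{3}{4} + 2 \left(-5 - 2\right) = - \frac{3}{4} + 2 \left(-7\right) = - \frac{3}{4} - 14 = - \frac{59}{4} \approx -14.75$)
$\left(269 + 194\right) + b = \left(269 + 194\right) - \frac{59}{4} = 463 - \frac{59}{4} = \frac{1793}{4}$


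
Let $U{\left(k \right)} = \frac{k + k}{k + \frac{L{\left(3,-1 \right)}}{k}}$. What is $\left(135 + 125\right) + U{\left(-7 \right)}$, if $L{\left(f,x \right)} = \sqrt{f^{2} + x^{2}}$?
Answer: $\frac{626462}{2391} - \frac{98 \sqrt{10}}{2391} \approx 261.88$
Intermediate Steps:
$U{\left(k \right)} = \frac{2 k}{k + \frac{\sqrt{10}}{k}}$ ($U{\left(k \right)} = \frac{k + k}{k + \frac{\sqrt{3^{2} + \left(-1\right)^{2}}}{k}} = \frac{2 k}{k + \frac{\sqrt{9 + 1}}{k}} = \frac{2 k}{k + \frac{\sqrt{10}}{k}}$)
$\left(135 + 125\right) + U{\left(-7 \right)} = \left(135 + 125\right) + \frac{2 \left(-7\right)^{2}}{\sqrt{10} + \left(-7\right)^{2}} = 260 + 2 \cdot 49 \frac{1}{\sqrt{10} + 49} = 260 + 2 \cdot 49 \frac{1}{49 + \sqrt{10}} = 260 + \frac{98}{49 + \sqrt{10}}$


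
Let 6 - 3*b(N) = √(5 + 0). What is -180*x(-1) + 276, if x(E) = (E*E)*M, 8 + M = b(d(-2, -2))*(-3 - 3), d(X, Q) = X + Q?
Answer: 3876 - 360*√5 ≈ 3071.0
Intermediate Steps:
d(X, Q) = Q + X
b(N) = 2 - √5/3 (b(N) = 2 - √(5 + 0)/3 = 2 - √5/3)
M = -20 + 2*√5 (M = -8 + (2 - √5/3)*(-3 - 3) = -8 + (2 - √5/3)*(-6) = -8 + (-12 + 2*√5) = -20 + 2*√5 ≈ -15.528)
x(E) = E²*(-20 + 2*√5) (x(E) = (E*E)*(-20 + 2*√5) = E²*(-20 + 2*√5))
-180*x(-1) + 276 = -360*(-1)²*(-10 + √5) + 276 = -360*(-10 + √5) + 276 = -180*(-20 + 2*√5) + 276 = (3600 - 360*√5) + 276 = 3876 - 360*√5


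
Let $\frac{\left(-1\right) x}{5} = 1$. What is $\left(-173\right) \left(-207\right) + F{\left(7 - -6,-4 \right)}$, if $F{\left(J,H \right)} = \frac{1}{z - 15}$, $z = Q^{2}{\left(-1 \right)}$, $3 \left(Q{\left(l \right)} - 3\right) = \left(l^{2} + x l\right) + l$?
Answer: $\frac{2184480}{61} \approx 35811.0$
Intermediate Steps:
$x = -5$ ($x = \left(-5\right) 1 = -5$)
$Q{\left(l \right)} = 3 - \frac{4 l}{3} + \frac{l^{2}}{3}$ ($Q{\left(l \right)} = 3 + \frac{\left(l^{2} - 5 l\right) + l}{3} = 3 + \frac{l^{2} - 4 l}{3} = 3 + \left(- \frac{4 l}{3} + \frac{l^{2}}{3}\right) = 3 - \frac{4 l}{3} + \frac{l^{2}}{3}$)
$z = \frac{196}{9}$ ($z = \left(3 - - \frac{4}{3} + \frac{\left(-1\right)^{2}}{3}\right)^{2} = \left(3 + \frac{4}{3} + \frac{1}{3} \cdot 1\right)^{2} = \left(3 + \frac{4}{3} + \frac{1}{3}\right)^{2} = \left(\frac{14}{3}\right)^{2} = \frac{196}{9} \approx 21.778$)
$F{\left(J,H \right)} = \frac{9}{61}$ ($F{\left(J,H \right)} = \frac{1}{\frac{196}{9} - 15} = \frac{1}{\frac{61}{9}} = \frac{9}{61}$)
$\left(-173\right) \left(-207\right) + F{\left(7 - -6,-4 \right)} = \left(-173\right) \left(-207\right) + \frac{9}{61} = 35811 + \frac{9}{61} = \frac{2184480}{61}$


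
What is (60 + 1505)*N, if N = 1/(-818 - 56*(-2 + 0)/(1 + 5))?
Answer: -4695/2398 ≈ -1.9579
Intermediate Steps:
N = -3/2398 (N = 1/(-818 - (-112)/6) = 1/(-818 - 56*(-⅓)) = 1/(-818 + 56/3) = 1/(-2398/3) = -3/2398 ≈ -0.0012510)
(60 + 1505)*N = (60 + 1505)*(-3/2398) = 1565*(-3/2398) = -4695/2398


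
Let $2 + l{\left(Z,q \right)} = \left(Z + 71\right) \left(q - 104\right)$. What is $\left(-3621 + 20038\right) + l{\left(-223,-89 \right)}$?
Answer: $45751$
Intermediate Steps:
$l{\left(Z,q \right)} = -2 + \left(-104 + q\right) \left(71 + Z\right)$ ($l{\left(Z,q \right)} = -2 + \left(Z + 71\right) \left(q - 104\right) = -2 + \left(71 + Z\right) \left(q - 104\right) = -2 + \left(71 + Z\right) \left(-104 + q\right) = -2 + \left(-104 + q\right) \left(71 + Z\right)$)
$\left(-3621 + 20038\right) + l{\left(-223,-89 \right)} = \left(-3621 + 20038\right) - -29334 = 16417 + \left(-7386 + 23192 - 6319 + 19847\right) = 16417 + 29334 = 45751$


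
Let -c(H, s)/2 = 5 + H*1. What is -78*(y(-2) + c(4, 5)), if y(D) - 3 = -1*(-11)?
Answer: 312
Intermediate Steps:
c(H, s) = -10 - 2*H (c(H, s) = -2*(5 + H*1) = -2*(5 + H) = -10 - 2*H)
y(D) = 14 (y(D) = 3 - 1*(-11) = 3 + 11 = 14)
-78*(y(-2) + c(4, 5)) = -78*(14 + (-10 - 2*4)) = -78*(14 + (-10 - 8)) = -78*(14 - 18) = -78*(-4) = 312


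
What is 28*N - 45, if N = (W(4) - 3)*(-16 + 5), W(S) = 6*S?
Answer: -6513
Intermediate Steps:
N = -231 (N = (6*4 - 3)*(-16 + 5) = (24 - 3)*(-11) = 21*(-11) = -231)
28*N - 45 = 28*(-231) - 45 = -6468 - 45 = -6513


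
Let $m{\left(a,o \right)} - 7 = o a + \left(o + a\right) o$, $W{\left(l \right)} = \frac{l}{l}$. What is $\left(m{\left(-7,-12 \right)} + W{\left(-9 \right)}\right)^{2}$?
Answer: $102400$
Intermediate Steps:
$W{\left(l \right)} = 1$
$m{\left(a,o \right)} = 7 + a o + o \left(a + o\right)$ ($m{\left(a,o \right)} = 7 + \left(o a + \left(o + a\right) o\right) = 7 + \left(a o + \left(a + o\right) o\right) = 7 + \left(a o + o \left(a + o\right)\right) = 7 + a o + o \left(a + o\right)$)
$\left(m{\left(-7,-12 \right)} + W{\left(-9 \right)}\right)^{2} = \left(\left(7 + \left(-12\right)^{2} + 2 \left(-7\right) \left(-12\right)\right) + 1\right)^{2} = \left(\left(7 + 144 + 168\right) + 1\right)^{2} = \left(319 + 1\right)^{2} = 320^{2} = 102400$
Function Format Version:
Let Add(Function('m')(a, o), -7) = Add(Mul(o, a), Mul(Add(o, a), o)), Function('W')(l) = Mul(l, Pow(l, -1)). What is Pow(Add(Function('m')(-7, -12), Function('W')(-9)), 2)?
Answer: 102400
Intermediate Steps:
Function('W')(l) = 1
Function('m')(a, o) = Add(7, Mul(a, o), Mul(o, Add(a, o))) (Function('m')(a, o) = Add(7, Add(Mul(o, a), Mul(Add(o, a), o))) = Add(7, Add(Mul(a, o), Mul(Add(a, o), o))) = Add(7, Add(Mul(a, o), Mul(o, Add(a, o)))) = Add(7, Mul(a, o), Mul(o, Add(a, o))))
Pow(Add(Function('m')(-7, -12), Function('W')(-9)), 2) = Pow(Add(Add(7, Pow(-12, 2), Mul(2, -7, -12)), 1), 2) = Pow(Add(Add(7, 144, 168), 1), 2) = Pow(Add(319, 1), 2) = Pow(320, 2) = 102400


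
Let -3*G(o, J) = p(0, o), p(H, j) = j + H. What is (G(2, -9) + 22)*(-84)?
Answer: -1792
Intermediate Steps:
p(H, j) = H + j
G(o, J) = -o/3 (G(o, J) = -(0 + o)/3 = -o/3)
(G(2, -9) + 22)*(-84) = (-⅓*2 + 22)*(-84) = (-⅔ + 22)*(-84) = (64/3)*(-84) = -1792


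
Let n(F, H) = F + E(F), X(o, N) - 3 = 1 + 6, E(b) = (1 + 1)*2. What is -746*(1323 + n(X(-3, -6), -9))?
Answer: -997402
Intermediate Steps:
E(b) = 4 (E(b) = 2*2 = 4)
X(o, N) = 10 (X(o, N) = 3 + (1 + 6) = 3 + 7 = 10)
n(F, H) = 4 + F (n(F, H) = F + 4 = 4 + F)
-746*(1323 + n(X(-3, -6), -9)) = -746*(1323 + (4 + 10)) = -746*(1323 + 14) = -746*1337 = -997402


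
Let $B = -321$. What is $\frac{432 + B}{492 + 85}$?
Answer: $\frac{111}{577} \approx 0.19237$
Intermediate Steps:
$\frac{432 + B}{492 + 85} = \frac{432 - 321}{492 + 85} = \frac{111}{577}$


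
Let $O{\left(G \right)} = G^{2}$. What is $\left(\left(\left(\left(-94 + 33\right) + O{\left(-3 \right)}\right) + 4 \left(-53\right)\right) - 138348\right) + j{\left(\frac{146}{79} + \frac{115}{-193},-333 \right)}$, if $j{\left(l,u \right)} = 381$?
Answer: $-138231$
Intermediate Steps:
$\left(\left(\left(\left(-94 + 33\right) + O{\left(-3 \right)}\right) + 4 \left(-53\right)\right) - 138348\right) + j{\left(\frac{146}{79} + \frac{115}{-193},-333 \right)} = \left(\left(\left(\left(-94 + 33\right) + \left(-3\right)^{2}\right) + 4 \left(-53\right)\right) - 138348\right) + 381 = \left(\left(\left(-61 + 9\right) - 212\right) - 138348\right) + 381 = \left(\left(-52 - 212\right) - 138348\right) + 381 = \left(-264 - 138348\right) + 381 = -138612 + 381 = -138231$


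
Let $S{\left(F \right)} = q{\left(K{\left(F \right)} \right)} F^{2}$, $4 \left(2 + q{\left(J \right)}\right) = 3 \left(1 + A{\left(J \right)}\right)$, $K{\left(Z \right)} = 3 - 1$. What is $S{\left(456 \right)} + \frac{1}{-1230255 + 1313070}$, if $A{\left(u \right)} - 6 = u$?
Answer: $\frac{81796044241}{82815} \approx 9.877 \cdot 10^{5}$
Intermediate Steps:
$K{\left(Z \right)} = 2$
$A{\left(u \right)} = 6 + u$
$q{\left(J \right)} = \frac{13}{4} + \frac{3 J}{4}$ ($q{\left(J \right)} = -2 + \frac{3 \left(1 + \left(6 + J\right)\right)}{4} = -2 + \frac{3 \left(7 + J\right)}{4} = -2 + \frac{21 + 3 J}{4} = -2 + \left(\frac{21}{4} + \frac{3 J}{4}\right) = \frac{13}{4} + \frac{3 J}{4}$)
$S{\left(F \right)} = \frac{19 F^{2}}{4}$ ($S{\left(F \right)} = \left(\frac{13}{4} + \frac{3}{4} \cdot 2\right) F^{2} = \left(\frac{13}{4} + \frac{3}{2}\right) F^{2} = \frac{19 F^{2}}{4}$)
$S{\left(456 \right)} + \frac{1}{-1230255 + 1313070} = \frac{19 \cdot 456^{2}}{4} + \frac{1}{-1230255 + 1313070} = \frac{19}{4} \cdot 207936 + \frac{1}{82815} = 987696 + \frac{1}{82815} = \frac{81796044241}{82815}$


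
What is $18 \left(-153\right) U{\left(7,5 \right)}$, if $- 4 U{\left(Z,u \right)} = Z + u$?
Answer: $8262$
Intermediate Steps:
$U{\left(Z,u \right)} = - \frac{Z}{4} - \frac{u}{4}$ ($U{\left(Z,u \right)} = - \frac{Z + u}{4} = - \frac{Z}{4} - \frac{u}{4}$)
$18 \left(-153\right) U{\left(7,5 \right)} = 18 \left(-153\right) \left(\left(- \frac{1}{4}\right) 7 - \frac{5}{4}\right) = - 2754 \left(- \frac{7}{4} - \frac{5}{4}\right) = \left(-2754\right) \left(-3\right) = 8262$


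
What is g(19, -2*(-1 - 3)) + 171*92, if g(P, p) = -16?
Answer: 15716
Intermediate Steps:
g(19, -2*(-1 - 3)) + 171*92 = -16 + 171*92 = -16 + 15732 = 15716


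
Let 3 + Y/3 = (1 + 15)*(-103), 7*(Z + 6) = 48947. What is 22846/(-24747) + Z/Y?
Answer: -667448567/286001079 ≈ -2.3337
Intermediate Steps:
Z = 48905/7 (Z = -6 + (1/7)*48947 = -6 + 48947/7 = 48905/7 ≈ 6986.4)
Y = -4953 (Y = -9 + 3*((1 + 15)*(-103)) = -9 + 3*(16*(-103)) = -9 + 3*(-1648) = -9 - 4944 = -4953)
22846/(-24747) + Z/Y = 22846/(-24747) + (48905/7)/(-4953) = 22846*(-1/24747) + (48905/7)*(-1/4953) = -22846/24747 - 48905/34671 = -667448567/286001079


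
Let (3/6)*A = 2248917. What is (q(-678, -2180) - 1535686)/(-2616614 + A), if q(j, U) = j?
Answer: -384091/470305 ≈ -0.81668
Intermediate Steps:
A = 4497834 (A = 2*2248917 = 4497834)
(q(-678, -2180) - 1535686)/(-2616614 + A) = (-678 - 1535686)/(-2616614 + 4497834) = -1536364/1881220 = -1536364*1/1881220 = -384091/470305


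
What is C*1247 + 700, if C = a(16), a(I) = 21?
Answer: 26887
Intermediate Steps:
C = 21
C*1247 + 700 = 21*1247 + 700 = 26187 + 700 = 26887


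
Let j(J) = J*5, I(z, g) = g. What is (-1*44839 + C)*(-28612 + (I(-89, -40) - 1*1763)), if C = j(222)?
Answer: 1330017535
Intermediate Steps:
j(J) = 5*J
C = 1110 (C = 5*222 = 1110)
(-1*44839 + C)*(-28612 + (I(-89, -40) - 1*1763)) = (-1*44839 + 1110)*(-28612 + (-40 - 1*1763)) = (-44839 + 1110)*(-28612 + (-40 - 1763)) = -43729*(-28612 - 1803) = -43729*(-30415) = 1330017535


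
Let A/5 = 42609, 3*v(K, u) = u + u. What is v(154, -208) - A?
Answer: -639551/3 ≈ -2.1318e+5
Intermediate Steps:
v(K, u) = 2*u/3 (v(K, u) = (u + u)/3 = (2*u)/3 = 2*u/3)
A = 213045 (A = 5*42609 = 213045)
v(154, -208) - A = (⅔)*(-208) - 1*213045 = -416/3 - 213045 = -639551/3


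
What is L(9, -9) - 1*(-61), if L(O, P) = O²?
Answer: 142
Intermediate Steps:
L(9, -9) - 1*(-61) = 9² - 1*(-61) = 81 + 61 = 142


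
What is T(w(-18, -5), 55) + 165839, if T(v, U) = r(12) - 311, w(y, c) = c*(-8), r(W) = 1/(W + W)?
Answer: 3972673/24 ≈ 1.6553e+5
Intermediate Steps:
r(W) = 1/(2*W)
w(y, c) = -8*c
T(v, U) = -7463/24 (T(v, U) = (1/2)/12 - 311 = (1/2)*(1/12) - 311 = 1/24 - 311 = -7463/24)
T(w(-18, -5), 55) + 165839 = -7463/24 + 165839 = 3972673/24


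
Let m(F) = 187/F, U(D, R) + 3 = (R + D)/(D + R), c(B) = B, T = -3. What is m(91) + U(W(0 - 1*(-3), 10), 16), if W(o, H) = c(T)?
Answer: 5/91 ≈ 0.054945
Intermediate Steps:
W(o, H) = -3
U(D, R) = -2 (U(D, R) = -3 + (R + D)/(D + R) = -3 + (D + R)/(D + R) = -3 + 1 = -2)
m(91) + U(W(0 - 1*(-3), 10), 16) = 187/91 - 2 = 5/91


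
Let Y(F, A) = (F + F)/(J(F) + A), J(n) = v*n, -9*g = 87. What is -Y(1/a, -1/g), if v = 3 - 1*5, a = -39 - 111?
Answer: 29/254 ≈ 0.11417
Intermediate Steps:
g = -29/3 (g = -⅑*87 = -29/3 ≈ -9.6667)
a = -150
v = -2 (v = 3 - 5 = -2)
J(n) = -2*n
Y(F, A) = 2*F/(A - 2*F) (Y(F, A) = (F + F)/(-2*F + A) = (2*F)/(A - 2*F) = 2*F/(A - 2*F))
-Y(1/a, -1/g) = -2/((-150)*(-1/(-29/3) - 2/(-150))) = -2*(-1)/(150*(-1*(-3/29) - 2*(-1/150))) = -2*(-1)/(150*(3/29 + 1/75)) = -2*(-1)/(150*254/2175) = -2*(-1)*2175/(150*254) = -1*(-29/254) = 29/254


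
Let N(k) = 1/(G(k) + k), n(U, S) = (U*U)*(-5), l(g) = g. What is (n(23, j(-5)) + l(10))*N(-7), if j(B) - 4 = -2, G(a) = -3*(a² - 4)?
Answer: 2635/142 ≈ 18.556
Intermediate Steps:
G(a) = 12 - 3*a² (G(a) = -3*(-4 + a²) = 12 - 3*a²)
j(B) = 2 (j(B) = 4 - 2 = 2)
n(U, S) = -5*U² (n(U, S) = U²*(-5) = -5*U²)
N(k) = 1/(12 + k - 3*k²) (N(k) = 1/((12 - 3*k²) + k) = 1/(12 + k - 3*k²))
(n(23, j(-5)) + l(10))*N(-7) = (-5*23² + 10)/(12 - 7 - 3*(-7)²) = (-5*529 + 10)/(12 - 7 - 3*49) = (-2645 + 10)/(12 - 7 - 147) = -2635/(-142) = -2635*(-1/142) = 2635/142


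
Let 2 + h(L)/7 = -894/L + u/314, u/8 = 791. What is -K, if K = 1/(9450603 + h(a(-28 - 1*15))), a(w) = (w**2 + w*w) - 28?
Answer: -288095/2722707588282 ≈ -1.0581e-7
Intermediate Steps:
u = 6328 (u = 8*791 = 6328)
a(w) = -28 + 2*w**2 (a(w) = (w**2 + w**2) - 28 = 2*w**2 - 28 = -28 + 2*w**2)
h(L) = 19950/157 - 6258/L (h(L) = -14 + 7*(-894/L + 6328/314) = -14 + 7*(-894/L + 6328*(1/314)) = -14 + 7*(-894/L + 3164/157) = -14 + 7*(3164/157 - 894/L) = -14 + (22148/157 - 6258/L) = 19950/157 - 6258/L)
K = 288095/2722707588282 (K = 1/(9450603 + (19950/157 - 6258/(-28 + 2*(-28 - 1*15)**2))) = 1/(9450603 + (19950/157 - 6258/(-28 + 2*(-28 - 15)**2))) = 1/(9450603 + (19950/157 - 6258/(-28 + 2*(-43)**2))) = 1/(9450603 + (19950/157 - 6258/(-28 + 2*1849))) = 1/(9450603 + (19950/157 - 6258/(-28 + 3698))) = 1/(9450603 + (19950/157 - 6258/3670)) = 1/(9450603 + (19950/157 - 6258*1/3670)) = 1/(9450603 + (19950/157 - 3129/1835)) = 1/(9450603 + 36116997/288095) = 1/(2722707588282/288095) = 288095/2722707588282 ≈ 1.0581e-7)
-K = -1*288095/2722707588282 = -288095/2722707588282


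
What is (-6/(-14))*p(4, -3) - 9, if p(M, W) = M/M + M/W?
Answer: -64/7 ≈ -9.1429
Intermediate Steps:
p(M, W) = 1 + M/W
(-6/(-14))*p(4, -3) - 9 = (-6/(-14))*((4 - 3)/(-3)) - 9 = (-6*(-1/14))*(-1/3*1) - 9 = (3/7)*(-1/3) - 9 = -1/7 - 9 = -64/7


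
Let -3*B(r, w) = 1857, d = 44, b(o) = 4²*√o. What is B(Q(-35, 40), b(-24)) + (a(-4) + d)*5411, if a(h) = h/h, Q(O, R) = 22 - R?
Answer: 242876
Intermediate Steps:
b(o) = 16*√o
B(r, w) = -619 (B(r, w) = -⅓*1857 = -619)
a(h) = 1
B(Q(-35, 40), b(-24)) + (a(-4) + d)*5411 = -619 + (1 + 44)*5411 = -619 + 45*5411 = -619 + 243495 = 242876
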